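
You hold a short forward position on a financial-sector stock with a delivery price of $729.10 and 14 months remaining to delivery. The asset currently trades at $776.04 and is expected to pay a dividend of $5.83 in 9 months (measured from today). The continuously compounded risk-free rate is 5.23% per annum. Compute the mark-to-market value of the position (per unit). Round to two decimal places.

-$84.49

PV(remaining dividends) I = 5.83·e^(−0.0523·9/12) = 5.6057
Current forward F = (S − I)·e^(rT) = (776.04 − 5.6057)·e^(0.0523·14/12) = 770.4343 × 1.062917 = 818.9077
Value (long) = (F − K)·e^(−rT) = (818.9077 − 729.10) × 0.940808 = 84.4918
Short position value = −(long value) = -$84.49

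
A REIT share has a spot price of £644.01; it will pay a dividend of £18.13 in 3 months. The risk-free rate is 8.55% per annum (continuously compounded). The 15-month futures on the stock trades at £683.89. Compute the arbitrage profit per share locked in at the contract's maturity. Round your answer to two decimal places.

PV(dividends) I = 18.13·e^(−0.0855·3/12) = 17.7466
Fair futures F* = (S − I)·e^(rT) = (644.01 − 17.7466)·e^0.106875 = 626.2634 × 1.112795 = 696.9028
Market £683.89 < fair 696.9028: forward underpriced → reverse cash-and-carry (short the stock, invest proceeds at r, pay the dividends, go long the forward).
Profit at T = |F_mkt − F*| = |683.89 − 696.9028| = £13.01 per share

£13.01 per share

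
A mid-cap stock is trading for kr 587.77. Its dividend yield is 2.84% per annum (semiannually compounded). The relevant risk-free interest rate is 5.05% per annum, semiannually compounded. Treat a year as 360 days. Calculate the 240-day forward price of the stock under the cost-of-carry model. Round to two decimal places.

kr 596.32

F = S · (1+r/2)^(2T) / (1+q/2)^(2T)
= 587.77 × 1.033808 / 1.018978 = 587.77 × 1.014554
F = kr 596.32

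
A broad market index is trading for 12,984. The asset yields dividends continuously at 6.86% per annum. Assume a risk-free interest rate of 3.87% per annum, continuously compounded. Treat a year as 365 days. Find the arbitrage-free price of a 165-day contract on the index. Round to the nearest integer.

12,810

F = S·e^((r − q)T) = 12984 · e^((0.0387 − 0.0686) × 165/365)
= 12984 · e^-0.013516 = 12984 × 0.986575
F = 12,810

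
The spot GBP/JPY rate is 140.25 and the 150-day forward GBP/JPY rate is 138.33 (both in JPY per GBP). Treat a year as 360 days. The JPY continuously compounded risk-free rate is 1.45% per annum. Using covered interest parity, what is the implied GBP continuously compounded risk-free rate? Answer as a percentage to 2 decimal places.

4.76%

F = S·e^((r_JPY − r_GBP)T) ⇒ r_GBP = r_JPY − ln(F/S)/T
ln(138.33/140.25) = -0.013784; /(150/360) = -0.033082
r_GBP = 0.0145 + 0.033082 = 0.047582
r_GBP = 4.76%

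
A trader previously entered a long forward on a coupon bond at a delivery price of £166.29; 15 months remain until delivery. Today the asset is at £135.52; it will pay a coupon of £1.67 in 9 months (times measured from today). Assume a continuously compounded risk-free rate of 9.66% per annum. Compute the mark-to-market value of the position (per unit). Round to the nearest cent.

-£13.41

PV(remaining coupons) I = 1.67·e^(−0.0966·9/12) = 1.5533
Current forward F = (S − I)·e^(rT) = (135.52 − 1.5533)·e^(0.0966·15/12) = 133.9667 × 1.128343 = 151.1604
Value (long) = (F − K)·e^(−rT) = (151.1604 − 166.29) × 0.886255 = -13.4087
Value = -£13.41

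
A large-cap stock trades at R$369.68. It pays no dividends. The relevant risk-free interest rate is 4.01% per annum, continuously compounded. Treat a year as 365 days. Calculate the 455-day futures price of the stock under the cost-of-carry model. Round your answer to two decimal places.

R$388.63

F = S·e^(rT) = 369.68 · e^(0.0401 × 455/365)
= 369.68 · e^0.049988 = 369.68 × 1.051258
F = R$388.63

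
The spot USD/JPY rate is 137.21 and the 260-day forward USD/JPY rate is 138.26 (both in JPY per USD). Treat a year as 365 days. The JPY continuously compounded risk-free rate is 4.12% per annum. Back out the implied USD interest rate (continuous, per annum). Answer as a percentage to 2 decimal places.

3.05%

F = S·e^((r_JPY − r_USD)T) ⇒ r_USD = r_JPY − ln(F/S)/T
ln(138.26/137.21) = 0.007623; /(260/365) = 0.010702
r_USD = 0.0412 − 0.010702 = 0.030498
r_USD = 3.05%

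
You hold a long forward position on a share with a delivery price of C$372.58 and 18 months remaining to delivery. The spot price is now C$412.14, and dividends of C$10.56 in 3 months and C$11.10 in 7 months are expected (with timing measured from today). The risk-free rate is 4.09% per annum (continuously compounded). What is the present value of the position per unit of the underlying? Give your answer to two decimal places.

PV(remaining dividends) I = 10.56·e^(−0.0409·3/12) + 11.10·e^(−0.0409·7/12) = 21.2909
Current forward F = (S − I)·e^(rT) = (412.14 − 21.2909)·e^(0.0409·18/12) = 390.8491 × 1.063271 = 415.5785
Value (long) = (F − K)·e^(−rT) = (415.5785 − 372.58) × 0.940494 = 40.4398
Value = C$40.44

C$40.44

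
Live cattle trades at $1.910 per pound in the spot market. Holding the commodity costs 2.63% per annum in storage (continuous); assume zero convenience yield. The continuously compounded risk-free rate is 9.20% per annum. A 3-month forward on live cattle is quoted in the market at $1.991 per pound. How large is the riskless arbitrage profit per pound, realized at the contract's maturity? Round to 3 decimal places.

$0.024 per pound

Fair forward: F* = S·e^(carry·T), with carry = (r + u) = 0.0920 + 0.0263 = 0.1183
F* = 1.910 · e^(0.1183 × 3/12) = 1.910 · e^0.029575 = 1.910 × 1.030017 = $1.9673
Market $1.991 > fair $1.9673: forward overpriced → cash-and-carry (buy spot, short the forward).
At maturity, profit = |F_mkt − F*| = |1.991 − 1.9673| = $0.024 per pound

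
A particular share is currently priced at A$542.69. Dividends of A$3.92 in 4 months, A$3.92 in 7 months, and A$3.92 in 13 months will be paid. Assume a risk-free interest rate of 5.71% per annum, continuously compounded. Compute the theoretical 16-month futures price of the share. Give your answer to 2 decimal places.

PV(dividends) I = 3.92·e^(−0.0571·4/12) + 3.92·e^(−0.0571·7/12) + 3.92·e^(−0.0571·13/12)
I = 3.8461 + 3.7916 + 3.6849 = 11.3226
F = (S − I)·e^(rT) = (542.69 − 11.3226) · e^(0.0571·16/12)
= 531.3674 · e^0.076133 = 531.3674 × 1.079106 = A$573.40

A$573.40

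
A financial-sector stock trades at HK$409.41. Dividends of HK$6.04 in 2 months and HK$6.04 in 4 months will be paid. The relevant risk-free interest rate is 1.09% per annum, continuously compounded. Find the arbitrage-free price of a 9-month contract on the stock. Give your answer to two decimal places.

PV(dividends) I = 6.04·e^(−0.0109·2/12) + 6.04·e^(−0.0109·4/12)
I = 6.0290 + 6.0181 = 12.0471
F = (S − I)·e^(rT) = (409.41 − 12.0471) · e^(0.0109·9/12)
= 397.3629 · e^0.008175 = 397.3629 × 1.008209 = HK$400.62

HK$400.62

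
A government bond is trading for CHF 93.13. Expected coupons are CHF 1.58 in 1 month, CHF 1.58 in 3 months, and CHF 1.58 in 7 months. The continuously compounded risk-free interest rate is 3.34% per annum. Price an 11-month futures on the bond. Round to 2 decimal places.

PV(coupons) I = 1.58·e^(−0.0334·1/12) + 1.58·e^(−0.0334·3/12) + 1.58·e^(−0.0334·7/12)
I = 1.5756 + 1.5669 + 1.5495 = 4.6920
F = (S − I)·e^(rT) = (93.13 − 4.6920) · e^(0.0334·11/12)
= 88.4380 · e^0.030617 = 88.4380 × 1.031091 = CHF 91.19

CHF 91.19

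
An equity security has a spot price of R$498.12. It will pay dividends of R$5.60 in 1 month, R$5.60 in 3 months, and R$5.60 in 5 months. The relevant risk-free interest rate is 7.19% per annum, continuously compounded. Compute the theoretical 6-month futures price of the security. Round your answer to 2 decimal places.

PV(dividends) I = 5.60·e^(−0.0719·1/12) + 5.60·e^(−0.0719·3/12) + 5.60·e^(−0.0719·5/12)
I = 5.5665 + 5.5002 + 5.4347 = 16.5014
F = (S − I)·e^(rT) = (498.12 − 16.5014) · e^(0.0719·6/12)
= 481.6186 · e^0.035950 = 481.6186 × 1.036604 = R$499.25

R$499.25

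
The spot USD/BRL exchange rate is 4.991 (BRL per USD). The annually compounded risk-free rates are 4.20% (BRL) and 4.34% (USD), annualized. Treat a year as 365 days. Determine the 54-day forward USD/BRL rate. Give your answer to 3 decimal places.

By covered interest parity, F = S · (1+r_BRL)^T / (1+r_USD)^T
= 4.991 × 1.006105 / 1.006305 = 4.991 × 0.999801
F = 4.990 BRL per USD

4.990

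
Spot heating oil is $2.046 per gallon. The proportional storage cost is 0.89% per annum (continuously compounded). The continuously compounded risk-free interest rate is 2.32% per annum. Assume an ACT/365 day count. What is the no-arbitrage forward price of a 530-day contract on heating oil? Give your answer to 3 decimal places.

$2.144 per gallon

Net carry = r + u − y = 0.0232 + 0.0089 − 0.0000 = 0.0321
F = S·e^((r+u−y)T) = 2.046 · e^(0.0321 × 530/365) = 2.046 · e^0.046611
= 2.046 × 1.047714 = $2.144 per gallon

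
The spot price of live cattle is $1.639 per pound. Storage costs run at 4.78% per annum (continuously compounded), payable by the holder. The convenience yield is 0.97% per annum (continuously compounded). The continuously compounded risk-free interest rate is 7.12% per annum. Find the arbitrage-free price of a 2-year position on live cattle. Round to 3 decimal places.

Net carry = r + u − y = 0.0712 + 0.0478 − 0.0097 = 0.1093
F = S·e^((r+u−y)T) = 1.639 · e^(0.1093 × 2) = 1.639 · e^0.218600
= 1.639 × 1.244333 = $2.039 per pound

$2.039 per pound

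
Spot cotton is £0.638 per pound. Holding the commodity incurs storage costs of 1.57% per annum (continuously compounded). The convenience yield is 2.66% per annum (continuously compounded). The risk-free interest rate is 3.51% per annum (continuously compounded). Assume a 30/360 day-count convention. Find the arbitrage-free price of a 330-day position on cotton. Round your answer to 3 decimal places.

£0.652 per pound

Net carry = r + u − y = 0.0351 + 0.0157 − 0.0266 = 0.0242
F = S·e^((r+u−y)T) = 0.638 · e^(0.0242 × 330/360) = 0.638 · e^0.022183
= 0.638 × 1.022431 = £0.652 per pound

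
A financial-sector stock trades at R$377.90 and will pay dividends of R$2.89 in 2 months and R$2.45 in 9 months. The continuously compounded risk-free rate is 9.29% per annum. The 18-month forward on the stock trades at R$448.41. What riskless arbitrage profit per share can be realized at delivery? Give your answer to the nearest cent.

R$19.90 per share

PV(dividends) I = 2.89·e^(−0.0929·2/12) + 2.45·e^(−0.0929·9/12) = 5.1307
Fair forward F* = (S − I)·e^(rT) = (377.90 − 5.1307)·e^0.139350 = 372.7693 × 1.149526 = 428.5080
Market R$448.41 > fair 428.5080: forward overpriced → cash-and-carry (borrow at r, buy the stock and collect the dividends, short the forward).
Profit at T = |F_mkt − F*| = |448.41 − 428.5080| = R$19.90 per share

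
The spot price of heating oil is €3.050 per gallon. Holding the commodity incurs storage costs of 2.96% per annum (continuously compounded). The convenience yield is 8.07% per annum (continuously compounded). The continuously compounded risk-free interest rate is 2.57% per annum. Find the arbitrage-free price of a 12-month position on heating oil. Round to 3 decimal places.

€2.974 per gallon

Net carry = r + u − y = 0.0257 + 0.0296 − 0.0807 = -0.0254
F = S·e^((r+u−y)T) = 3.050 · e^(-0.0254 × 12/12) = 3.050 · e^-0.025400
= 3.050 × 0.974920 = €2.974 per gallon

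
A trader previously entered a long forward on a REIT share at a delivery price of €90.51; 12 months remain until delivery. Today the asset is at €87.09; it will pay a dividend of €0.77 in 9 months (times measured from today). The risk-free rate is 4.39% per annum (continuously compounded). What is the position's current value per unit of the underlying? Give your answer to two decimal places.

-€0.28

PV(remaining dividends) I = 0.77·e^(−0.0439·9/12) = 0.7451
Current forward F = (S − I)·e^(rT) = (87.09 − 0.7451)·e^(0.0439·12/12) = 86.3449 × 1.044878 = 90.2199
Value (long) = (F − K)·e^(−rT) = (90.2199 − 90.51) × 0.957050 = -0.2776
Value = -€0.28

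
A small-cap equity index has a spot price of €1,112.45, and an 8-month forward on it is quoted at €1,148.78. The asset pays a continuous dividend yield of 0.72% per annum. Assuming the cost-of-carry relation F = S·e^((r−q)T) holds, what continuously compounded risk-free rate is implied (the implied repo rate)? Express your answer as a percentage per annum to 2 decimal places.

From F = S·e^((r−q)T): (r − q) = ln(F/S)/T
ln(1148.78/1112.45) = ln(1.032658) = 0.032136
(r − q) = 0.032136 / (8/12) = 0.048204
r = ln(F/S)/T + q = 0.048204 + 0.0072 = 0.055404
r = 5.54%

5.54%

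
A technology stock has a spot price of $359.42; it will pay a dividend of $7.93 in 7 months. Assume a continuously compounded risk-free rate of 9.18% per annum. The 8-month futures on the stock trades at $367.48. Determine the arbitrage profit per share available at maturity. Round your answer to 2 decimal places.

PV(dividends) I = 7.93·e^(−0.0918·7/12) = 7.5165
Fair futures F* = (S − I)·e^(rT) = (359.42 − 7.5165)·e^0.061200 = 351.9035 × 1.063112 = 374.1128
Market $367.48 < fair 374.1128: forward underpriced → reverse cash-and-carry (short the stock, invest proceeds at r, pay the dividends, go long the forward).
Profit at T = |F_mkt − F*| = |367.48 − 374.1128| = $6.63 per share

$6.63 per share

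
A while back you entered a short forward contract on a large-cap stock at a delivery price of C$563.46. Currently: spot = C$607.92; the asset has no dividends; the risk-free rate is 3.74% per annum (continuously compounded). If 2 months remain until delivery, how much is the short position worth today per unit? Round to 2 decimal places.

-C$47.96

Current fair forward for the remaining 2 months: F = S·e^(r·T), r = 0.0374
F = 607.92 · e^(0.0374 × 2/12) = 607.92 × 1.006253 = 611.7213
Value of long forward = (F − K)·e^(−rT) = (611.7213 − 563.46) · e^(−0.0374·2/12)
= 48.2613 × 0.993786 = 47.96
Short position value = −(long value) = -C$47.96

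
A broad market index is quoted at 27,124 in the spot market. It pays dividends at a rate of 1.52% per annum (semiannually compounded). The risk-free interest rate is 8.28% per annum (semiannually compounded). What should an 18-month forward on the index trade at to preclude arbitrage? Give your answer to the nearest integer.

29,946

F = S · (1+r/2)^(2T) / (1+q/2)^(2T)
= 27124 × 1.129413 / 1.022974 = 27124 × 1.104049
F = 29,946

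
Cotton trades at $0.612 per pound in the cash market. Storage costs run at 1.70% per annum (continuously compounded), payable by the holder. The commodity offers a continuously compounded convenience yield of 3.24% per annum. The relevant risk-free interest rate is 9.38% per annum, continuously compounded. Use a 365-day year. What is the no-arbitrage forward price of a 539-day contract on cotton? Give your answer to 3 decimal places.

$0.687 per pound

Net carry = r + u − y = 0.0938 + 0.0170 − 0.0324 = 0.0784
F = S·e^((r+u−y)T) = 0.612 · e^(0.0784 × 539/365) = 0.612 · e^0.115774
= 0.612 × 1.122742 = $0.687 per pound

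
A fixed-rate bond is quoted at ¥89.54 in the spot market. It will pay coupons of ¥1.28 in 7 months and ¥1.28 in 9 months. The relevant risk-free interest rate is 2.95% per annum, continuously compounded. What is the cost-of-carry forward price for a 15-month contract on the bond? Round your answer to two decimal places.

PV(coupons) I = 1.28·e^(−0.0295·7/12) + 1.28·e^(−0.0295·9/12)
I = 1.2582 + 1.2520 = 2.5102
F = (S − I)·e^(rT) = (89.54 − 2.5102) · e^(0.0295·15/12)
= 87.0298 · e^0.036875 = 87.0298 × 1.037563 = ¥90.30

¥90.30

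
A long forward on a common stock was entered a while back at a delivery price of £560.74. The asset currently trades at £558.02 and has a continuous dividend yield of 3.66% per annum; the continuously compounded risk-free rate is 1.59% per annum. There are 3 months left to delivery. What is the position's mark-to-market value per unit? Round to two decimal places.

-£5.58

Current fair forward for the remaining 3 months: F = S·e^((r − q)·T), (r − q) = 0.0159 − 0.0366 = -0.0207
F = 558.02 · e^(-0.0207 × 3/12) = 558.02 × 0.994838 = 555.1395
Value of long forward = (F − K)·e^(−rT) = (555.1395 − 560.74) · e^(−0.0159·3/12)
= -5.6005 × 0.996033 = -5.58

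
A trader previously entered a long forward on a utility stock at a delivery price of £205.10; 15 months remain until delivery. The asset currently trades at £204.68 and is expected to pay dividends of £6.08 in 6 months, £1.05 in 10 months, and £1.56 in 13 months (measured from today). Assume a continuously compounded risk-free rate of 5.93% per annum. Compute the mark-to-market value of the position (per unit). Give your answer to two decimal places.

PV(remaining dividends) I = 6.08·e^(−0.0593·6/12) + 1.05·e^(−0.0593·10/12) + 1.56·e^(−0.0593·13/12) = 8.3647
Current forward F = (S − I)·e^(rT) = (204.68 − 8.3647)·e^(0.0593·15/12) = 196.3153 × 1.076941 = 211.4200
Value (long) = (F − K)·e^(−rT) = (211.4200 − 205.10) × 0.928556 = 5.8685
Value = £5.87

£5.87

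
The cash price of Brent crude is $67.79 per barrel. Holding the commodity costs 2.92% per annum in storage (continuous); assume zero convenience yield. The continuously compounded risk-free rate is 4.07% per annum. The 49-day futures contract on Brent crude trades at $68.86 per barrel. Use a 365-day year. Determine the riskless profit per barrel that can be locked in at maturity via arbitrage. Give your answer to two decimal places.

$0.43 per barrel

Fair futures: F* = S·e^(carry·T), with carry = (r + u) = 0.0407 + 0.0292 = 0.0699
F* = 67.79 · e^(0.0699 × 49/365) = 67.79 · e^0.009384 = 67.79 × 1.009428 = $68.4291
Market $68.86 > fair $68.4291: forward overpriced → cash-and-carry (buy spot, short the forward).
At maturity, profit = |F_mkt − F*| = |68.86 − 68.4291| = $0.43 per barrel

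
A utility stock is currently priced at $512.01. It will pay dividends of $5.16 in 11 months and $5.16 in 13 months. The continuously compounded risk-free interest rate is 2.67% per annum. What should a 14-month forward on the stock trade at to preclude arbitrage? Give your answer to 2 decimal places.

PV(dividends) I = 5.16·e^(−0.0267·11/12) + 5.16·e^(−0.0267·13/12)
I = 5.0352 + 5.0129 = 10.0481
F = (S − I)·e^(rT) = (512.01 − 10.0481) · e^(0.0267·14/12)
= 501.9619 · e^0.031150 = 501.9619 × 1.031640 = $517.84

$517.84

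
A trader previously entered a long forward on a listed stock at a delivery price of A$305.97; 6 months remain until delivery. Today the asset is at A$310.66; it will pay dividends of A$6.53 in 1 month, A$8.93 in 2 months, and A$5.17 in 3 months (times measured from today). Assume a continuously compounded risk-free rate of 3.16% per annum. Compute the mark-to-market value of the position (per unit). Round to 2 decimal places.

-A$11.04

PV(remaining dividends) I = 6.53·e^(−0.0316·1/12) + 8.93·e^(−0.0316·2/12) + 5.17·e^(−0.0316·3/12) = 20.5252
Current forward F = (S − I)·e^(rT) = (310.66 − 20.5252)·e^(0.0316·6/12) = 290.1348 × 1.015925 = 294.7552
Value (long) = (F − K)·e^(−rT) = (294.7552 − 305.97) × 0.984324 = -11.0390
Value = -A$11.04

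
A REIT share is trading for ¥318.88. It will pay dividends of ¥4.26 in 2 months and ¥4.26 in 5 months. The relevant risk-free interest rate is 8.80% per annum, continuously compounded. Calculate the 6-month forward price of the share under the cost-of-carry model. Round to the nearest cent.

PV(dividends) I = 4.26·e^(−0.0880·2/12) + 4.26·e^(−0.0880·5/12)
I = 4.1980 + 4.1066 = 8.3046
F = (S − I)·e^(rT) = (318.88 − 8.3046) · e^(0.0880·6/12)
= 310.5754 · e^0.044000 = 310.5754 × 1.044982 = ¥324.55

¥324.55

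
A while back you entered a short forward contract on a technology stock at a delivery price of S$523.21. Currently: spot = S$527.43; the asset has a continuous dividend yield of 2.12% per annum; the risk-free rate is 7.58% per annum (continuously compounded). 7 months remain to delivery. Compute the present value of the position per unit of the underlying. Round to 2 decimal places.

-S$20.37

Current fair forward for the remaining 7 months: F = S·e^((r − q)·T), (r − q) = 0.0758 − 0.0212 = 0.0546
F = 527.43 · e^(0.0546 × 7/12) = 527.43 × 1.032363 = 544.4992
Value of long forward = (F − K)·e^(−rT) = (544.4992 − 523.21) · e^(−0.0758·7/12)
= 21.2892 × 0.956747 = 20.37
Short position value = −(long value) = -S$20.37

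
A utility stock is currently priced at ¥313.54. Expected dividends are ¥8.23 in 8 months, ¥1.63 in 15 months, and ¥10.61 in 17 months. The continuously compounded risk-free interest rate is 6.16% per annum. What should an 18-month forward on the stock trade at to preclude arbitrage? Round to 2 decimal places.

PV(dividends) I = 8.23·e^(−0.0616·8/12) + 1.63·e^(−0.0616·15/12) + 10.61·e^(−0.0616·17/12)
I = 7.8989 + 1.5092 + 9.7234 = 19.1315
F = (S − I)·e^(rT) = (313.54 − 19.1315) · e^(0.0616·18/12)
= 294.4085 · e^0.092400 = 294.4085 × 1.096803 = ¥322.91

¥322.91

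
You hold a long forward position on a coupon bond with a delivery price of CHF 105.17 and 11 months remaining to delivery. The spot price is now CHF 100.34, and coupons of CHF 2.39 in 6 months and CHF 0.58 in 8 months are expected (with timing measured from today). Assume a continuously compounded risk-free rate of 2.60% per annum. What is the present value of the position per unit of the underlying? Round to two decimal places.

PV(remaining coupons) I = 2.39·e^(−0.0260·6/12) + 0.58·e^(−0.0260·8/12) = 2.9292
Current forward F = (S − I)·e^(rT) = (100.34 − 2.9292)·e^(0.0260·11/12) = 97.4108 × 1.024120 = 99.7603
Value (long) = (F − K)·e^(−rT) = (99.7603 − 105.17) × 0.976448 = -5.2823
Value = -CHF 5.28

-CHF 5.28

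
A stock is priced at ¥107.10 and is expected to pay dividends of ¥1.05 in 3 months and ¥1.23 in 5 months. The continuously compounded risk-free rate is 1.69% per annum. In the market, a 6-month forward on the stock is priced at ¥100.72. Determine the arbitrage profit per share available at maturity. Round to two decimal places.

PV(dividends) I = 1.05·e^(−0.0169·3/12) + 1.23·e^(−0.0169·5/12) = 2.2669
Fair forward F* = (S − I)·e^(rT) = (107.10 − 2.2669)·e^0.008450 = 104.8331 × 1.008486 = 105.7227
Market ¥100.72 < fair 105.7227: forward underpriced → reverse cash-and-carry (short the stock, invest proceeds at r, pay the dividends, go long the forward).
Profit at T = |F_mkt − F*| = |100.72 − 105.7227| = ¥5.00 per share

¥5.00 per share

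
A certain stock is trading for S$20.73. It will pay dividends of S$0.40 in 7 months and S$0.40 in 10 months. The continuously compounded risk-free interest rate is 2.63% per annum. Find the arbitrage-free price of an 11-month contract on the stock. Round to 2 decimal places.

S$20.43

PV(dividends) I = 0.40·e^(−0.0263·7/12) + 0.40·e^(−0.0263·10/12)
I = 0.3939 + 0.3913 = 0.7852
F = (S − I)·e^(rT) = (20.73 − 0.7852) · e^(0.0263·11/12)
= 19.9448 · e^0.024108 = 19.9448 × 1.024401 = S$20.43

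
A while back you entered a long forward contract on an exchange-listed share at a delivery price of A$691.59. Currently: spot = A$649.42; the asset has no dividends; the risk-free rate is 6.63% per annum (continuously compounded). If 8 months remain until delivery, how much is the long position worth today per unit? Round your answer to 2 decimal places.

Current fair forward for the remaining 8 months: F = S·e^(r·T), r = 0.0663
F = 649.42 · e^(0.0663 × 8/12) = 649.42 × 1.045191 = 678.7679
Value of long forward = (F − K)·e^(−rT) = (678.7679 − 691.59) · e^(−0.0663·8/12)
= -12.8221 × 0.956763 = -12.27

-A$12.27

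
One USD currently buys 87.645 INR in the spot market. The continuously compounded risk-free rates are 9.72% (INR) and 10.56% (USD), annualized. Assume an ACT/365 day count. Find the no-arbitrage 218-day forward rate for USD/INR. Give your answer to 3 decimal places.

F = S·e^((r_INR − r_USD)T) = 87.645 · e^((0.0972 − 0.1056) × 218/365)
= 87.645 · e^-0.005017 = 87.645 × 0.994996
F = 87.206 INR per USD

87.206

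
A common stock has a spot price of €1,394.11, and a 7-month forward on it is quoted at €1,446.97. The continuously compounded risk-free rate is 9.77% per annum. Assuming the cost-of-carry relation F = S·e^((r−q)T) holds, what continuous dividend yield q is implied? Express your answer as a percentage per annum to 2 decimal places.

From F = S·e^((r−q)T): (r − q) = ln(F/S)/T
ln(1446.97/1394.11) = ln(1.037917) = 0.037216
(r − q) = 0.037216 / (7/12) = 0.063799
q = r − ln(F/S)/T = 0.0977 − 0.063799 = 0.033901
q = 3.39%

3.39%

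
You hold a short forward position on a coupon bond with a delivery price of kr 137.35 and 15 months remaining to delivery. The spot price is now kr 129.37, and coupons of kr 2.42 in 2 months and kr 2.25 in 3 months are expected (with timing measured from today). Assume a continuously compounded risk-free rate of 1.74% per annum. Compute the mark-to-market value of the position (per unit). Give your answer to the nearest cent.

kr 9.68

PV(remaining coupons) I = 2.42·e^(−0.0174·2/12) + 2.25·e^(−0.0174·3/12) = 4.6532
Current forward F = (S − I)·e^(rT) = (129.37 − 4.6532)·e^(0.0174·15/12) = 124.7168 × 1.021988 = 127.4591
Value (long) = (F − K)·e^(−rT) = (127.4591 − 137.35) × 0.978485 = -9.6781
Short position value = −(long value) = kr 9.68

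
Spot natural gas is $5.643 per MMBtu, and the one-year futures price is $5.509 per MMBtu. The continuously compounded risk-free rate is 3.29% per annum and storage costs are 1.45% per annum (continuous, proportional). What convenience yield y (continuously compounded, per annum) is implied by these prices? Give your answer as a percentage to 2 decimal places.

F = S·e^((r+u−y)T) ⇒ (r+u−y) = ln(F/S)/T
ln(5.509/5.643) = -0.024033; /T ⇒ -0.024033
y = r + u − ln(F/S)/T = 0.0329 + 0.0145 + 0.024033 = 0.071433
y = 7.14%

7.14%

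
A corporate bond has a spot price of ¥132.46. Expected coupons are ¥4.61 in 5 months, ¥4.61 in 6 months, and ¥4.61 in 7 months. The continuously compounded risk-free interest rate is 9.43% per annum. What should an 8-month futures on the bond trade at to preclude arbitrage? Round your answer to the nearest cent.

PV(coupons) I = 4.61·e^(−0.0943·5/12) + 4.61·e^(−0.0943·6/12) + 4.61·e^(−0.0943·7/12)
I = 4.4324 + 4.3977 + 4.3633 = 13.1934
F = (S − I)·e^(rT) = (132.46 − 13.1934) · e^(0.0943·8/12)
= 119.2666 · e^0.062867 = 119.2666 × 1.064885 = ¥127.01

¥127.01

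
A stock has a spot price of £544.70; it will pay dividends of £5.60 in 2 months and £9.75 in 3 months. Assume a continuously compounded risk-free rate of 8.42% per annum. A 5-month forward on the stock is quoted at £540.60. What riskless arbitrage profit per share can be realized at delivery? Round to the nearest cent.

£7.94 per share

PV(dividends) I = 5.60·e^(−0.0842·2/12) + 9.75·e^(−0.0842·3/12) = 15.0689
Fair forward F* = (S − I)·e^(rT) = (544.70 − 15.0689)·e^0.035083 = 529.6311 × 1.035706 = 548.5421
Market £540.60 < fair 548.5421: forward underpriced → reverse cash-and-carry (short the stock, invest proceeds at r, pay the dividends, go long the forward).
Profit at T = |F_mkt − F*| = |540.60 − 548.5421| = £7.94 per share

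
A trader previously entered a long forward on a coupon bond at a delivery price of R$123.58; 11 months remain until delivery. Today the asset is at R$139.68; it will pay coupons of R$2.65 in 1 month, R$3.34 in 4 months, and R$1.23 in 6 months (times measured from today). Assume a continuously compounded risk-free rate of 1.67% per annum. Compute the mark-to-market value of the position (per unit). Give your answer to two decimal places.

PV(remaining coupons) I = 2.65·e^(−0.0167·1/12) + 3.34·e^(−0.0167·4/12) + 1.23·e^(−0.0167·6/12) = 7.1875
Current forward F = (S − I)·e^(rT) = (139.68 − 7.1875)·e^(0.0167·11/12) = 132.4925 × 1.015426 = 134.5363
Value (long) = (F − K)·e^(−rT) = (134.5363 − 123.58) × 0.984808 = 10.7899
Value = R$10.79

R$10.79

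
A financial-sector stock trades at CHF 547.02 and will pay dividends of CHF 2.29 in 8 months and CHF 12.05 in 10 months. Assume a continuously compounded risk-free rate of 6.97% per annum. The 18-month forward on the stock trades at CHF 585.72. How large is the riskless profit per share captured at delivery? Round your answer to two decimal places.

CHF 6.54 per share

PV(dividends) I = 2.29·e^(−0.0697·8/12) + 12.05·e^(−0.0697·10/12) = 13.5561
Fair forward F* = (S − I)·e^(rT) = (547.02 − 13.5561)·e^0.104550 = 533.4639 × 1.110211 = 592.2575
Market CHF 585.72 < fair 592.2575: forward underpriced → reverse cash-and-carry (short the stock, invest proceeds at r, pay the dividends, go long the forward).
Profit at T = |F_mkt − F*| = |585.72 − 592.2575| = CHF 6.54 per share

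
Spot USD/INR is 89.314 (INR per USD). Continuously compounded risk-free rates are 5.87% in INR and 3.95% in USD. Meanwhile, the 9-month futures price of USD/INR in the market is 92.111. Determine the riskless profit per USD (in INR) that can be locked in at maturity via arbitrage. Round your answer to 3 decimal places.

1.502 per USD (in INR)

Fair futures: F* = S·e^(carry·T), with carry = (r_INR − r_USD) = 0.0587 − 0.0395 = 0.0192
F* = 89.314 · e^(0.0192 × 9/12) = 89.314 · e^0.014400 = 89.314 × 1.014504 = 90.6094
Market 92.111 > fair 90.6094: forward overpriced → cash-and-carry (buy spot, short the forward).
At maturity, profit = |F_mkt − F*| = |92.111 − 90.6094| = 1.502 per USD (in INR)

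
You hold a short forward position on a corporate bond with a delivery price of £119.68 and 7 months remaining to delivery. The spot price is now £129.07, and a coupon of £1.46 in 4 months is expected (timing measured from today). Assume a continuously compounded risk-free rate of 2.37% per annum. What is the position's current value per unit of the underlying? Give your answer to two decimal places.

PV(remaining coupons) I = 1.46·e^(−0.0237·4/12) = 1.4485
Current forward F = (S − I)·e^(rT) = (129.07 − 1.4485)·e^(0.0237·7/12) = 127.6215 × 1.013921 = 129.3981
Value (long) = (F − K)·e^(−rT) = (129.3981 − 119.68) × 0.986270 = 9.5847
Short position value = −(long value) = -£9.58

-£9.58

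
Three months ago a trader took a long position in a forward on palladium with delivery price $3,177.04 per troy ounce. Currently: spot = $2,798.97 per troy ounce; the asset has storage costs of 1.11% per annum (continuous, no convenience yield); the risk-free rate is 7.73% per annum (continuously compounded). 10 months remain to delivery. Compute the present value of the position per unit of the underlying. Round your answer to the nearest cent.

-$153.86 per troy ounce

Current fair forward for the remaining 10 months: F = S·e^((r + u)·T), (r + u) = 0.0773 + 0.0111 = 0.0884
F = 2798.97 · e^(0.0884 × 10/12) = 2798.97 × 1.07644793 = 3012.9455
Value of long forward = (F − K)·e^(−rT) = (3012.9455 − 3177.04) · e^(−0.0773·10/12)
= -164.0945 × 0.93761425 = -153.86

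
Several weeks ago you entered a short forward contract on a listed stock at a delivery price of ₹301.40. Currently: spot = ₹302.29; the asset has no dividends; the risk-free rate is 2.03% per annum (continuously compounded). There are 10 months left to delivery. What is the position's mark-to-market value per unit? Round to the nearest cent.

-₹5.95

Current fair forward for the remaining 10 months: F = S·e^(r·T), r = 0.0203
F = 302.29 · e^(0.0203 × 10/12) = 302.29 × 1.017061 = 307.4474
Value of long forward = (F − K)·e^(−rT) = (307.4474 − 301.40) · e^(−0.0203·10/12)
= 6.0474 × 0.983226 = 5.95
Short position value = −(long value) = -₹5.95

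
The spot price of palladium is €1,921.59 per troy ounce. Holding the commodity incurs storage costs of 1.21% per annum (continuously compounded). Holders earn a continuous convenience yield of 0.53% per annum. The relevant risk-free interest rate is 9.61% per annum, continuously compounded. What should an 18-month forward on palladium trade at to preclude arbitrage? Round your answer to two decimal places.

Net carry = r + u − y = 0.0961 + 0.0121 − 0.0053 = 0.1029
F = S·e^((r+u−y)T) = 1921.59 · e^(0.1029 × 18/12) = 1921.59 · e^0.15435000
= 1921.59 × 1.16689923 = €2,242.30 per troy ounce

€2,242.30 per troy ounce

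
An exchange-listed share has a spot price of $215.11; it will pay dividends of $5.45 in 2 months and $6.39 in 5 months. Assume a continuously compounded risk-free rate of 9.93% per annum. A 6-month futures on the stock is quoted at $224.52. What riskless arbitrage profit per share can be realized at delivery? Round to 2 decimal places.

PV(dividends) I = 5.45·e^(−0.0993·2/12) + 6.39·e^(−0.0993·5/12) = 11.4916
Fair futures F* = (S − I)·e^(rT) = (215.11 − 11.4916)·e^0.049650 = 203.6184 × 1.050903 = 213.9832
Market $224.52 > fair 213.9832: forward overpriced → cash-and-carry (borrow at r, buy the stock and collect the dividends, short the forward).
Profit at T = |F_mkt − F*| = |224.52 − 213.9832| = $10.54 per share

$10.54 per share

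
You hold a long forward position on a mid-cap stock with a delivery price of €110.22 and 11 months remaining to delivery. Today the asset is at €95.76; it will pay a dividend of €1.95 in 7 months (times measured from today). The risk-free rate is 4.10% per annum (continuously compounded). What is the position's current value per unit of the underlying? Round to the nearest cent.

-€12.30

PV(remaining dividends) I = 1.95·e^(−0.0410·7/12) = 1.9039
Current forward F = (S − I)·e^(rT) = (95.76 − 1.9039)·e^(0.0410·11/12) = 93.8561 × 1.038299 = 97.4507
Value (long) = (F − K)·e^(−rT) = (97.4507 − 110.22) × 0.963114 = -12.2983
Value = -€12.30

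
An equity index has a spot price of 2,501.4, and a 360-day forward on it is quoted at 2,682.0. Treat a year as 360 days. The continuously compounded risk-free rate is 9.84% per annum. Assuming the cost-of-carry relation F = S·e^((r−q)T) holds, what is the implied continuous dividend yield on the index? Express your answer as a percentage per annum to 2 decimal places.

From F = S·e^((r−q)T): (r − q) = ln(F/S)/T
ln(2682.0/2501.4) = ln(1.072200) = 0.069713
(r − q) = 0.069713 / (360/360) = 0.069713
q = r − ln(F/S)/T = 0.0984 − 0.069713 = 0.028687
q = 2.87%

2.87%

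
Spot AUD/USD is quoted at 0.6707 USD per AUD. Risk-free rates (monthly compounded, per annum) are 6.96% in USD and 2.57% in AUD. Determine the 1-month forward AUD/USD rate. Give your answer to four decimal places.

0.6731

By covered interest parity, F = S · (1+r_USD/12)^(12T) / (1+r_AUD/12)^(12T)
= 0.6707 × 1.005800 / 1.002142 = 0.6707 × 1.003650
F = 0.6731 USD per AUD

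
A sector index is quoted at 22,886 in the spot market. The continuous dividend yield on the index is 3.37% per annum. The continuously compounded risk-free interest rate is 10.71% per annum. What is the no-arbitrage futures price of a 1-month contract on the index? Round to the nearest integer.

23,026

F = S·e^((r − q)T) = 22886 · e^((0.1071 − 0.0337) × 1/12)
= 22886 · e^0.006117 = 22886 × 1.006136
F = 23,026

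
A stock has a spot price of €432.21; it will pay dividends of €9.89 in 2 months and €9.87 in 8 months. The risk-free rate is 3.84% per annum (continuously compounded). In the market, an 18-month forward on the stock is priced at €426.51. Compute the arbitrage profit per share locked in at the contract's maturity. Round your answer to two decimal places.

€10.73 per share

PV(dividends) I = 9.89·e^(−0.0384·2/12) + 9.87·e^(−0.0384·8/12) = 19.4474
Fair forward F* = (S − I)·e^(rT) = (432.21 − 19.4474)·e^0.057600 = 412.7626 × 1.059291 = 437.2357
Market €426.51 < fair 437.2357: forward underpriced → reverse cash-and-carry (short the stock, invest proceeds at r, pay the dividends, go long the forward).
Profit at T = |F_mkt − F*| = |426.51 − 437.2357| = €10.73 per share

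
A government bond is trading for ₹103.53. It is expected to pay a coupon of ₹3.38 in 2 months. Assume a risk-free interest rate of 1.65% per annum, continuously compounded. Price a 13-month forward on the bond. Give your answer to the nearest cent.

₹101.97

PV(coupons) I = 3.38·e^(−0.0165·2/12)
I = 3.3707
F = (S − I)·e^(rT) = (103.53 − 3.3707) · e^(0.0165·13/12)
= 100.1593 · e^0.017875 = 100.1593 × 1.018036 = ₹101.97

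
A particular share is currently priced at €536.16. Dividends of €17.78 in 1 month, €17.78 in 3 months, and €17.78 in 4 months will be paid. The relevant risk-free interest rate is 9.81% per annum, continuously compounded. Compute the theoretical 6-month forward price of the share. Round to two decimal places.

PV(dividends) I = 17.78·e^(−0.0981·1/12) + 17.78·e^(−0.0981·3/12) + 17.78·e^(−0.0981·4/12)
I = 17.6352 + 17.3492 + 17.2080 = 52.1924
F = (S − I)·e^(rT) = (536.16 − 52.1924) · e^(0.0981·6/12)
= 483.9676 · e^0.049050 = 483.9676 × 1.050273 = €508.30

€508.30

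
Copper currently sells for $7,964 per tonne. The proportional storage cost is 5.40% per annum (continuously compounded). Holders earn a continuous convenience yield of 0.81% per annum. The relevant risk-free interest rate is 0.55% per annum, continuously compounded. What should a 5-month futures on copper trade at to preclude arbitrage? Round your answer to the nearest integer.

$8,136 per tonne

Net carry = r + u − y = 0.0055 + 0.0540 − 0.0081 = 0.0514
F = S·e^((r+u−y)T) = 7964 · e^(0.0514 × 5/12) = 7964 · e^0.021417
= 7964 × 1.021648 = $8,136 per tonne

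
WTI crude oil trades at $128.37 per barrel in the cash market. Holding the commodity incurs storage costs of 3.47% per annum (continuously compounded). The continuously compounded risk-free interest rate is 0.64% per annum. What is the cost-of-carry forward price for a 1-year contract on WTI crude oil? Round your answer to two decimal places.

Net carry = r + u − y = 0.0064 + 0.0347 − 0.0000 = 0.0411
F = S·e^((r+u−y)T) = 128.37 · e^(0.0411 × 1) = 128.37 · e^0.041100
= 128.37 × 1.041956 = $133.76 per barrel

$133.76 per barrel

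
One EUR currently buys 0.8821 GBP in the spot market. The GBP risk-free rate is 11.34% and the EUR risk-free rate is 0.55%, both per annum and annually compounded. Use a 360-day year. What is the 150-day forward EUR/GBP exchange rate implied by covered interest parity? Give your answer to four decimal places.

0.9204

By covered interest parity, F = S · (1+r_GBP)^T / (1+r_EUR)^T
= 0.8821 × 1.045774 / 1.002288 = 0.8821 × 1.043387
F = 0.9204 GBP per EUR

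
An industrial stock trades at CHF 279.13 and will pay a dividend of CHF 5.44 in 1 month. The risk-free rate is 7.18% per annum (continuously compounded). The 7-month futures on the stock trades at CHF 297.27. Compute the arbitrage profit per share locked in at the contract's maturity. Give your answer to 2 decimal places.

CHF 11.84 per share

PV(dividends) I = 5.44·e^(−0.0718·1/12) = 5.4075
Fair futures F* = (S − I)·e^(rT) = (279.13 − 5.4075)·e^0.041883 = 273.7225 × 1.042772 = 285.4302
Market CHF 297.27 > fair 285.4302: forward overpriced → cash-and-carry (borrow at r, buy the stock and collect the dividends, short the forward).
Profit at T = |F_mkt − F*| = |297.27 − 285.4302| = CHF 11.84 per share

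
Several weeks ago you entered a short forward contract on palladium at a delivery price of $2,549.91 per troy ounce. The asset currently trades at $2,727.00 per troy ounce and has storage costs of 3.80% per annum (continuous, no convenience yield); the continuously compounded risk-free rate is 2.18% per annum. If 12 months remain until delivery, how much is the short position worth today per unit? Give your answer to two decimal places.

-$337.70 per troy ounce

Current fair forward for the remaining 12 months: F = S·e^((r + u)·T), (r + u) = 0.0218 + 0.0380 = 0.0598
F = 2727.00 · e^(0.0598 × 12/12) = 2727.00 × 1.06162420 = 2895.0492
Value of long forward = (F − K)·e^(−rT) = (2895.0492 − 2549.91) · e^(−0.0218·12/12)
= 345.1392 × 0.97843590 = 337.70
Short position value = −(long value) = -$337.70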